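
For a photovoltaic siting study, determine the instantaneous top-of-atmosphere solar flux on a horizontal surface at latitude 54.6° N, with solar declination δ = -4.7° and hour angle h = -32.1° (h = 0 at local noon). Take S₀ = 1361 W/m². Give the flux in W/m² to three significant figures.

575 W/m²

cos θ_z = sin φ sin δ + cos φ cos δ cos h = -0.066790 + 0.489072 = 0.422282.
Flux = S₀ · cos θ_z = 1361 × 0.422282 = 574.7 W/m².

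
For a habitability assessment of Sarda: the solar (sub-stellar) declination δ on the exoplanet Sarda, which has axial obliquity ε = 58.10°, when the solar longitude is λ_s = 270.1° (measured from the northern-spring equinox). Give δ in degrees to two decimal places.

sin δ = sin ε · sin λ_s = sin 58.10° × sin 270.1° = -0.848970.
δ = arcsin(-0.848970) = -58.10°.

δ = -58.10°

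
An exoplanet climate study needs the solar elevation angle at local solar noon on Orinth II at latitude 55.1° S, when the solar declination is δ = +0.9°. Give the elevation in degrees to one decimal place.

At local noon the hour angle is zero, so the zenith angle equals |φ − δ| = |-55.1° − (+0.900°)| = 56.000°.
Elevation = 90° − 56.000° = 34.0°.

34.0°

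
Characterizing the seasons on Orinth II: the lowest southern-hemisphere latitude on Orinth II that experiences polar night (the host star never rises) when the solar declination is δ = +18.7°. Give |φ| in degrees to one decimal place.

|φ| = 71.3°

Polar night requires cos H₀ = −tan φ tan δ ≥ 1, i.e. tan φ tan δ ≤ −1.
The boundary is |tan φ| · |tan δ| = 1, so |φ| = 90° − |δ| = 90° − 18.7° = 71.3° in the southern hemisphere.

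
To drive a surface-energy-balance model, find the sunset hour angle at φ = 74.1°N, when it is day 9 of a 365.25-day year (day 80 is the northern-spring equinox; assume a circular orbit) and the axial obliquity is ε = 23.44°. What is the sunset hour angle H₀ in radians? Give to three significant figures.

Solar longitude: λ_s = 360° × (9 − 80)/365.25 = -69.979°, i.e. -69.979° + 360° = 290.021°.
sin δ = sin 23.44° × sin 290.021° = -0.37375, so δ = -21.947°.
cos H₀ = −tan φ · tan δ = 1.4146 ≥ 1, so the Sun never rises (polar night) and H₀ = 0.

H₀ = 0.00 rad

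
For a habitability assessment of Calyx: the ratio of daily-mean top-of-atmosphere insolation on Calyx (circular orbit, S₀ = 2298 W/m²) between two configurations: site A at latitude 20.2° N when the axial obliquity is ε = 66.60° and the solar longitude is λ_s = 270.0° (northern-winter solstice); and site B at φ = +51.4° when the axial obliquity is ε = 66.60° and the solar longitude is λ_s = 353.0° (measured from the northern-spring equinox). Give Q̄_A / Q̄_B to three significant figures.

— Configuration A (φ=+20.2°):
Solar declination: sin δ = sin ε · sin λ_s = sin 66.60° × sin 270.0° = -0.91775, so δ = -66.600°.
cos H₀ = −tan(+20.2°) tan(-66.600°) = 0.8502, H₀ = 0.5544 rad.
Bracket: H₀ sin φ sin δ + cos φ cos δ sin H₀ = 0.5544×0.34530×-0.91775 + 0.93849×0.39715×0.52641 = -0.175689 + 0.196204 = 0.020515.
Q̄ = (S₀/π) × [bracket] = (2298/π) × 0.020515 = 15.006 W/m².
— Configuration B (φ=+51.4°):
Solar declination: sin δ = sin ε · sin λ_s = sin 66.60° × sin 353.0° = -0.11185, so δ = -6.422°.
cos H₀ = −tan(+51.4°) tan(-6.422°) = 0.1410, H₀ = 1.4293 rad.
Bracket: H₀ sin φ sin δ + cos φ cos δ sin H₀ = 1.4293×0.78152×-0.11185 + 0.62388×0.99373×0.99001 = -0.124939 + 0.613775 = 0.488836.
Q̄ = (S₀/π) × [bracket] = (2298/π) × 0.488836 = 357.57 W/m².
Ratio Q̄_A / Q̄_B = 15.006 / 357.57 = 0.04197.

Q̄_A / Q̄_B ≈ 0.0420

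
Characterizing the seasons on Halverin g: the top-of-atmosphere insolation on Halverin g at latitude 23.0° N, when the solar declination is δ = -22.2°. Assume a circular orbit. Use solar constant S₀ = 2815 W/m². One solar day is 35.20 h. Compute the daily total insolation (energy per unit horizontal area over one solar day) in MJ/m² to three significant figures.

71.9 MJ/m²

cos H₀ = −tan(+23.0°) tan(-22.200°) = 0.1732, H₀ = 1.3967 rad.
Bracket: H₀ sin φ sin δ + cos φ cos δ sin H₀ = 1.3967×0.39073×-0.37784 + 0.92050×0.92587×0.98488 = -0.206200 + 0.839377 = 0.633177.
Q̄ = (S₀/π) × [bracket] = (2815/π) × 0.633177 = 567.35 W/m².
Daily total = Q̄ × 35.20 h × 3600 s/h = 567.35 × 35.20 × 3600 / 10⁶ = 71.89 MJ/m².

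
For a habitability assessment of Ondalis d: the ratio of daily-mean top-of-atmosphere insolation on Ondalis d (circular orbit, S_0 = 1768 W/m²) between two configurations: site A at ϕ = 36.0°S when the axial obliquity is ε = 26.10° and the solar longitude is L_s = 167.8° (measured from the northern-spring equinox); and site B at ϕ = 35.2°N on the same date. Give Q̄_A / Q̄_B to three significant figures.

Q̄_A / Q̄_B ≈ 0.802

— Configuration A (ϕ=-36.0°):
Solar declination: sin δ = sin ε · sin L_s = sin 26.10° × sin 167.8° = 0.09297, so δ = +5.334°.
cos h₀ = −tan(-36.0°) tan(+5.334°) = 0.0678, h₀ = 1.5029 rad.
Bracket: h₀ sin ϕ sin δ + cos ϕ cos δ sin h₀ = 1.5029×-0.58779×0.09297 + 0.80902×0.99567×0.99770 = -0.082129 + 0.803664 = 0.721535.
Q̄ = (S_0/π) × [bracket] = (1768/π) × 0.721535 = 406.06 W/m².
— Configuration B (ϕ=+35.2°):
cos h₀ = −tan(+35.2°) tan(+5.334°) = -0.0659, h₀ = 1.6367 rad.
Bracket: h₀ sin ϕ sin δ + cos ϕ cos δ sin h₀ = 1.6367×0.57643×0.09297 + 0.81714×0.99567×0.99783 = 0.087712 + 0.811836 = 0.899548.
Q̄ = (S_0/π) × [bracket] = (1768/π) × 0.899548 = 506.24 W/m².
Ratio Q̄_A / Q̄_B = 406.06 / 506.24 = 0.8021.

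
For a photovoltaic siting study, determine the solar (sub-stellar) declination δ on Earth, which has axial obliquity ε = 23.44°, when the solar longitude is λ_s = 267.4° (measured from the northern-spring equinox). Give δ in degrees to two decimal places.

δ = -23.41°

sin δ = sin ε · sin λ_s = sin 23.44° × sin 267.4° = -0.397379.
δ = arcsin(-0.397379) = -23.41°.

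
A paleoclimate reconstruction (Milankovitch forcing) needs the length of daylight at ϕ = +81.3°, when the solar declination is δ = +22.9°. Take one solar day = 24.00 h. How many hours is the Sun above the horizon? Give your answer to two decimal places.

Sunrise equation: cos h₀ = −tan ϕ · tan δ = -2.7605 ≤ −1, so the Sun never sets (polar day) and h₀ = π.
Daylight = 2h₀/(2π) × 24.00 h = (3.1416/π) × 24.00 = 24.00 h.

24.00 h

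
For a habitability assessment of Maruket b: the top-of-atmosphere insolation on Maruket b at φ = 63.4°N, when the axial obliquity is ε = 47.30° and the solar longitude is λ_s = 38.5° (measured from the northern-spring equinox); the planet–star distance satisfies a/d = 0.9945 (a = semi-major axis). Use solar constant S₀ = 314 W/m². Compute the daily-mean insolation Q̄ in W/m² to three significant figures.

Q̄ ≈ 127 W/m²

Solar declination: sin δ = sin ε · sin λ_s = sin 47.30° × sin 38.5° = 0.45750, so δ = +27.226°.
cos H₀ = −tan(+63.4°) tan(+27.226°) = -1.0274 ≤ −1 ⇒ polar day, H₀ = π.
Bracket: H₀ sin φ sin δ + cos φ cos δ sin H₀ = 3.1416×0.89415×0.45750 + 0.44776×0.88921×0.00000 = 1.285146 + 0.000000 = 1.285146.
Inverse-square distance factor (a/d)² = 0.9945² = 0.989030.
Q̄ = (S₀/π) × 0.989030 × [bracket] = (314/π) × 0.989030 × 1.285146 = 127.0 W/m².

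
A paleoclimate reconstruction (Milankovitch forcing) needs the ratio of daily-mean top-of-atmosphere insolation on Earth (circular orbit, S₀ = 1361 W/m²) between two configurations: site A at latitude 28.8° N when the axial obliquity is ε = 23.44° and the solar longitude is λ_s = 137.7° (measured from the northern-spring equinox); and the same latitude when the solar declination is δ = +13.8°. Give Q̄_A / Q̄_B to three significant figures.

Q̄_A / Q̄_B ≈ 1.02

— Configuration A (φ=+28.8°):
Solar declination: sin δ = sin ε · sin λ_s = sin 23.44° × sin 137.7° = 0.26772, so δ = +15.528°.
cos H₀ = −tan(+28.8°) tan(+15.528°) = -0.1528, H₀ = 1.7242 rad.
Bracket: H₀ sin φ sin δ + cos φ cos δ sin H₀ = 1.7242×0.48175×0.26772 + 0.87631×0.96350×0.98826 = 0.222377 + 0.834412 = 1.056789.
Q̄ = (S₀/π) × [bracket] = (1361/π) × 1.056789 = 457.82 W/m².
— Configuration B (φ=+28.8°):
cos H₀ = −tan(+28.8°) tan(+13.800°) = -0.1350, H₀ = 1.7062 rad.
Bracket: H₀ sin φ sin δ + cos φ cos δ sin H₀ = 1.7062×0.48175×0.23853 + 0.87631×0.97113×0.99084 = 0.196063 + 0.843216 = 1.039279.
Q̄ = (S₀/π) × [bracket] = (1361/π) × 1.039279 = 450.24 W/m².
Ratio Q̄_A / Q̄_B = 457.82 / 450.24 = 1.017.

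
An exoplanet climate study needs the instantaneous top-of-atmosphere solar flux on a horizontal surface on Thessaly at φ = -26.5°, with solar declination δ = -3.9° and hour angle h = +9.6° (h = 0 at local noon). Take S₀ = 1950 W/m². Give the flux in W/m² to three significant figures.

cos θ_z = sin φ sin δ + cos φ cos δ cos h = 0.030348 + 0.880358 = 0.910706.
Flux = S₀ · cos θ_z = 1950 × 0.910706 = 1776 W/m².

1.78e+03 W/m²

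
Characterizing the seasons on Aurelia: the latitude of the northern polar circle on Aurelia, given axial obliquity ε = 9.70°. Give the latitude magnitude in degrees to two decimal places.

80.30°

The polar circle is the lowest latitude that experiences at least one full rotation of continuous daylight at the northern-summer solstice; it lies at |φ| = 90° − ε = 90° − 9.70° = 80.30°.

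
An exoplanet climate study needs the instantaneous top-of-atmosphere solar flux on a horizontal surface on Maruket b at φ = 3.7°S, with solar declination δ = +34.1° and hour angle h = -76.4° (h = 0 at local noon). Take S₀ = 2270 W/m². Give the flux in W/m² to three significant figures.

359 W/m²

cos θ_z = sin φ sin δ + cos φ cos δ cos h = -0.036179 + 0.194306 = 0.158127.
Flux = S₀ · cos θ_z = 2270 × 0.158127 = 358.9 W/m².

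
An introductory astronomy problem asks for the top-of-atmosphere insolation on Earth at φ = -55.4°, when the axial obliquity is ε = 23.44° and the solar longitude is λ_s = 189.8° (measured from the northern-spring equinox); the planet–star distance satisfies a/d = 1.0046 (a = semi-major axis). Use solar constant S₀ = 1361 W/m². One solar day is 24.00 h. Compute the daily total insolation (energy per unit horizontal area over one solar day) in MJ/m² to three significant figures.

Solar declination: sin δ = sin ε · sin λ_s = sin 23.44° × sin 189.8° = -0.06771, so δ = -3.882°.
cos H₀ = −tan(-55.4°) tan(-3.882°) = -0.0984, H₀ = 1.6693 rad.
Bracket: H₀ sin φ sin δ + cos φ cos δ sin H₀ = 1.6693×-0.82314×-0.06771 + 0.56784×0.99771×0.99515 = 0.093038 + 0.563792 = 0.656830.
Inverse-square distance factor (a/d)² = 1.0046² = 1.009221.
Q̄ = (S₀/π) × 1.009221 × [bracket] = (1361/π) × 1.009221 × 0.656830 = 287.18 W/m².
Daily total = Q̄ × 24.00 h × 3600 s/h = 287.18 × 24.00 × 3600 / 10⁶ = 24.81 MJ/m².

24.8 MJ/m²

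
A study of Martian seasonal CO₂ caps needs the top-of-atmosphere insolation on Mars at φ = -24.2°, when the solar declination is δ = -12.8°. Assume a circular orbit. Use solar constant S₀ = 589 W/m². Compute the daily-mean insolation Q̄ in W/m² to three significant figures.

cos H₀ = −tan(-24.2°) tan(-12.800°) = -0.1021, H₀ = 1.6731 rad.
Bracket: H₀ sin φ sin δ + cos φ cos δ sin H₀ = 1.6731×-0.40992×-0.22155 + 0.91212×0.97515×0.99477 = 0.151947 + 0.884802 = 1.036749.
Q̄ = (S₀/π) × [bracket] = (589/π) × 1.036749 = 194.4 W/m².

Q̄ ≈ 194 W/m²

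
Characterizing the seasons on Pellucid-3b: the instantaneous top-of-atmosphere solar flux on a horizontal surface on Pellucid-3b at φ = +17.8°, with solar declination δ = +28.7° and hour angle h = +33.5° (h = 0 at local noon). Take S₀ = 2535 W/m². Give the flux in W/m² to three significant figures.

cos θ_z = sin φ sin δ + cos φ cos δ cos h = 0.146802 + 0.696425 = 0.843227.
Flux = S₀ · cos θ_z = 2535 × 0.843227 = 2138 W/m².

2.14e+03 W/m²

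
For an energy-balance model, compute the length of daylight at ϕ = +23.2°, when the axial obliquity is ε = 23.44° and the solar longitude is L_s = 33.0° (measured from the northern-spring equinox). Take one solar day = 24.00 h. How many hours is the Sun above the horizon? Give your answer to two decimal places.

12.73 h

Solar declination: sin δ = sin ε · sin L_s = sin 23.44° × sin 33.0° = 0.21665, so δ = +12.512°.
cos h₀ = −tan ϕ · tan δ = −tan(+23.2°) × tan(+12.512°) = -0.0951, so h₀ = 1.6661 rad = 95.46°.
Daylight = 2h₀/(2π) × 24.00 h = (1.6661/π) × 24.00 = 12.73 h.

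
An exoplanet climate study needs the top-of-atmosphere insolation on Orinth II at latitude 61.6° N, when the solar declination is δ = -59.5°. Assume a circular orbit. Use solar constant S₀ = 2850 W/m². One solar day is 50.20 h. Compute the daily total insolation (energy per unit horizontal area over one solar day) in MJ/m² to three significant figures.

0.00 MJ/m²

cos H₀ = −tan(+61.6°) tan(-59.500°) = 3.1398 ≥ 1 ⇒ polar night, H₀ = 0 and Q̄ = 0.
Daily total = Q̄ × 50.20 h × 3600 s/h = 0.00 MJ/m².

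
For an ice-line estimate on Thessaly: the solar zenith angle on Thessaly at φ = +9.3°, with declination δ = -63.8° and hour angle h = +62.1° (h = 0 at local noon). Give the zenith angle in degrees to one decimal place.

cos θ_z = sin φ sin δ + cos φ cos δ cos h = -0.145000 + 0.203878 = 0.058878.
θ_z = arccos(0.058878) = 86.6°.

θ_z = 86.6°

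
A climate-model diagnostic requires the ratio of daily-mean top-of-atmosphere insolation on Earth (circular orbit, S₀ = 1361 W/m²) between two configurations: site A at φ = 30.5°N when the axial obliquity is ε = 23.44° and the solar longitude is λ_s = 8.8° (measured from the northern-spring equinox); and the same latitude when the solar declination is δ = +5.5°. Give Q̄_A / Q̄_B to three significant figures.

Q̄_A / Q̄_B ≈ 0.972

— Configuration A (φ=+30.5°):
Solar declination: sin δ = sin ε · sin λ_s = sin 23.44° × sin 8.8° = 0.06086, so δ = +3.489°.
cos H₀ = −tan(+30.5°) tan(+3.489°) = -0.0359, H₀ = 1.6067 rad.
Bracket: H₀ sin φ sin δ + cos φ cos δ sin H₀ = 1.6067×0.50754×0.06086 + 0.86163×0.99815×0.99935 = 0.049629 + 0.859477 = 0.909106.
Q̄ = (S₀/π) × [bracket] = (1361/π) × 0.909106 = 393.84 W/m².
— Configuration B (φ=+30.5°):
cos H₀ = −tan(+30.5°) tan(+5.500°) = -0.0567, H₀ = 1.6275 rad.
Bracket: H₀ sin φ sin δ + cos φ cos δ sin H₀ = 1.6275×0.50754×0.09585 + 0.86163×0.99540×0.99839 = 0.079174 + 0.856286 = 0.935460.
Q̄ = (S₀/π) × [bracket] = (1361/π) × 0.935460 = 405.26 W/m².
Ratio Q̄_A / Q̄_B = 393.84 / 405.26 = 0.9718.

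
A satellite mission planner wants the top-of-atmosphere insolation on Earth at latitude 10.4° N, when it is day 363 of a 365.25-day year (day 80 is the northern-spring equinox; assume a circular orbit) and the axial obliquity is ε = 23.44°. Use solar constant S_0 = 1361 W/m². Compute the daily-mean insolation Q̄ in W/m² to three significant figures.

Solar longitude: L_s = 360° × (363 − 80)/365.25 = 278.932°.
sin δ = sin 23.44° × sin 278.932° = -0.39296, so δ = -23.139°.
cos h₀ = −tan(+10.4°) tan(-23.139°) = 0.0784, h₀ = 1.4923 rad.
Bracket: h₀ sin ϕ sin δ + cos ϕ cos δ sin h₀ = 1.4923×0.18052×-0.39296 + 0.98357×0.91955×0.99692 = -0.105859 + 0.901656 = 0.795797.
Q̄ = (S_0/π) × [bracket] = (1361/π) × 0.795797 = 344.8 W/m².

Q̄ ≈ 345 W/m²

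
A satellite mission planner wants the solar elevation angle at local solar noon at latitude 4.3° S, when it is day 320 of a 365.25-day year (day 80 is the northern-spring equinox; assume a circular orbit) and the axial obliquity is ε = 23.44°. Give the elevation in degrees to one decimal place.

Solar longitude: λ_s = 360° × (320 − 80)/365.25 = 236.550°.
sin δ = sin 23.44° × sin 236.550° = -0.33190, so δ = -19.384°.
At local noon the hour angle is zero, so the zenith angle equals |φ − δ| = |-4.3° − (-19.384°)| = 15.084°.
Elevation = 90° − 15.084° = 74.9°.

74.9°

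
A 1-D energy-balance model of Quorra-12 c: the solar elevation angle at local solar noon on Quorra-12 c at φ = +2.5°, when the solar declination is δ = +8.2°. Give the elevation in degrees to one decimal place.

At local noon the hour angle is zero, so the zenith angle equals |φ − δ| = |+2.5° − (+8.200°)| = 5.700°.
Elevation = 90° − 5.700° = 84.3°.

84.3°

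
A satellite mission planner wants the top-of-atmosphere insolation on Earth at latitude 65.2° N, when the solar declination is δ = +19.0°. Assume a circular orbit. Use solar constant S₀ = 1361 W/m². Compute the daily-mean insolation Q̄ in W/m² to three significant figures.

cos H₀ = −tan(+65.2°) tan(+19.000°) = -0.7452, H₀ = 2.4116 rad.
Bracket: H₀ sin φ sin δ + cos φ cos δ sin H₀ = 2.4116×0.90778×0.32557 + 0.41945×0.94552×0.66685 = 0.712739 + 0.264472 = 0.977211.
Q̄ = (S₀/π) × [bracket] = (1361/π) × 0.977211 = 423.3 W/m².

Q̄ ≈ 423 W/m²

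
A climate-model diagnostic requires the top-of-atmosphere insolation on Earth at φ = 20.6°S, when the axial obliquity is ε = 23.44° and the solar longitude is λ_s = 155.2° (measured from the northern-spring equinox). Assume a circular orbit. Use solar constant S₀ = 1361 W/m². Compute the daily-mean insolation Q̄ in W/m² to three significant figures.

Solar declination: sin δ = sin ε · sin λ_s = sin 23.44° × sin 155.2° = 0.16685, so δ = +9.605°.
cos H₀ = −tan(-20.6°) tan(+9.605°) = 0.0636, H₀ = 1.5071 rad.
Bracket: H₀ sin φ sin δ + cos φ cos δ sin H₀ = 1.5071×-0.35184×0.16685 + 0.93606×0.98598×0.99797 = -0.088474 + 0.921063 = 0.832589.
Q̄ = (S₀/π) × [bracket] = (1361/π) × 0.832589 = 360.7 W/m².

Q̄ ≈ 361 W/m²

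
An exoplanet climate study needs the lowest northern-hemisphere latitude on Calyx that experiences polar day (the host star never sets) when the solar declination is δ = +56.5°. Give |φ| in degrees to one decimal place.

|φ| = 33.5°

Polar day requires cos H₀ = −tan φ tan δ ≤ −1, i.e. tan φ tan δ ≥ 1.
The boundary is |tan φ| · |tan δ| = 1, so |φ| = 90° − |δ| = 90° − 56.5° = 33.5° in the northern hemisphere.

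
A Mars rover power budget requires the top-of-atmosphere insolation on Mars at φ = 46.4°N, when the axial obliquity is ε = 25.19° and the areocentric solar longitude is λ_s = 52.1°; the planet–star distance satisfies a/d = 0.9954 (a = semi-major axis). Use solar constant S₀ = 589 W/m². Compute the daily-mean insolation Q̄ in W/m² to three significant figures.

sin δ = sin 25.19° × sin 52.1° = 0.33585, so δ = +19.624°.
cos H₀ = −tan(+46.4°) tan(+19.624°) = -0.3744, H₀ = 1.9546 rad.
Bracket: H₀ sin φ sin δ + cos φ cos δ sin H₀ = 1.9546×0.72417×0.33585 + 0.68962×0.94192×0.92726 = 0.475383 + 0.602317 = 1.077700.
Inverse-square distance factor (a/d)² = 0.9954² = 0.990821.
Q̄ = (S₀/π) × 0.990821 × [bracket] = (589/π) × 0.990821 × 1.077700 = 200.2 W/m².

Q̄ ≈ 200 W/m²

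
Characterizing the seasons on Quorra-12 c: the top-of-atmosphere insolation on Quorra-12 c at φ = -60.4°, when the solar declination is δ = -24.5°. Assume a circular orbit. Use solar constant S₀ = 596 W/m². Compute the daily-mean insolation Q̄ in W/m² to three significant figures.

cos H₀ = −tan(-60.4°) tan(-24.500°) = -0.8022, H₀ = 2.5018 rad.
Bracket: H₀ sin φ sin δ + cos φ cos δ sin H₀ = 2.5018×-0.86949×-0.41469 + 0.49394×0.90996×0.59702 = 0.902071 + 0.268340 = 1.170411.
Q̄ = (S₀/π) × [bracket] = (596/π) × 1.170411 = 222.0 W/m².

Q̄ ≈ 222 W/m²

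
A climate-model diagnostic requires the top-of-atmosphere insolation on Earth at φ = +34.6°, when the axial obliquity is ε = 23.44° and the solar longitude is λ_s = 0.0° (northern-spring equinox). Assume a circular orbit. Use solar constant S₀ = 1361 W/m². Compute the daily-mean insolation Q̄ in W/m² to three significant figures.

Solar declination: sin δ = sin ε · sin λ_s = sin 23.44° × sin 0.0° = 0.00000, so δ = +0.000°.
cos H₀ = −tan(+34.6°) tan(+0.000°) = -0.0000, H₀ = 1.5708 rad.
Bracket: H₀ sin φ sin δ + cos φ cos δ sin H₀ = 1.5708×0.56784×0.00000 + 0.82314×1.00000×1.00000 = 0.000000 + 0.823140 = 0.823140.
Q̄ = (S₀/π) × [bracket] = (1361/π) × 0.823140 = 356.6 W/m².

Q̄ ≈ 357 W/m²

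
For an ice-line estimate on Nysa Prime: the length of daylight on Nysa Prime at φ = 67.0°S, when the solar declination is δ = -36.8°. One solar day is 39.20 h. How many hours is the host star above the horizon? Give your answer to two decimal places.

Sunrise equation: cos H₀ = −tan φ · tan δ = -1.7624 ≤ −1, so the host star never sets (polar day) and H₀ = π.
Daylight = 2H₀/(2π) × 39.20 h = (3.1416/π) × 39.20 = 39.20 h.

39.20 h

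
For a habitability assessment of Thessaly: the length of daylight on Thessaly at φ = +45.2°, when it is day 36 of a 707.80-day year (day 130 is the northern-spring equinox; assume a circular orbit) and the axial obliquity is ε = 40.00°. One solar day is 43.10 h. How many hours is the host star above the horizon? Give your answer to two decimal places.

Solar longitude: λ_s = 360° × (36 − 130)/707.80 = -47.810°, i.e. -47.810° + 360° = 312.190°.
sin δ = sin 40.00° × sin 312.190° = -0.47626, so δ = -28.441°.
cos H₀ = −tan φ · tan δ = −tan(+45.2°) × tan(-28.441°) = 0.5454, so H₀ = 0.9939 rad = 56.95°.
Daylight = 2H₀/(2π) × 43.10 h = (0.9939/π) × 43.10 = 13.64 h.

13.64 h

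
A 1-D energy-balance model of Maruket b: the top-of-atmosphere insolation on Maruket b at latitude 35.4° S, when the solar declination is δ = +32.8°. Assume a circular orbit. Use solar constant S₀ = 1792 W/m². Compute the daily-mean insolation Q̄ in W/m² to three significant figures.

cos H₀ = −tan(-35.4°) tan(+32.800°) = 0.4580, H₀ = 1.0951 rad.
Bracket: H₀ sin φ sin δ + cos φ cos δ sin H₀ = 1.0951×-0.57928×0.54171 + 0.81513×0.84057×0.88896 = -0.343644 + 0.609092 = 0.265448.
Q̄ = (S₀/π) × [bracket] = (1792/π) × 0.265448 = 151.4 W/m².

Q̄ ≈ 151 W/m²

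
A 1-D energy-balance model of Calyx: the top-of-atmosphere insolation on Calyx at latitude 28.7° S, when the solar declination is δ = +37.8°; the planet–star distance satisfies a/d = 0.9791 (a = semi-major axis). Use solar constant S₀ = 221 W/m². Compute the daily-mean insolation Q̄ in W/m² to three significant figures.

Q̄ ≈ 19.8 W/m²

cos H₀ = −tan(-28.7°) tan(+37.800°) = 0.4247, H₀ = 1.1322 rad.
Bracket: H₀ sin φ sin δ + cos φ cos δ sin H₀ = 1.1322×-0.48022×0.61291 + 0.87715×0.79016×0.90535 = -0.333242 + 0.627488 = 0.294246.
Inverse-square distance factor (a/d)² = 0.9791² = 0.958637.
Q̄ = (S₀/π) × 0.958637 × [bracket] = (221/π) × 0.958637 × 0.294246 = 19.84 W/m².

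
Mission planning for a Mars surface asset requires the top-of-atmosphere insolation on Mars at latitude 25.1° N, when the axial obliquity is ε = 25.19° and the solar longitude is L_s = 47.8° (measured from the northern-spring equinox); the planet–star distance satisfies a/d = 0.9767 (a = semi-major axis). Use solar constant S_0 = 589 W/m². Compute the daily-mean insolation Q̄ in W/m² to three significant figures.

Solar declination: sin δ = sin ε · sin L_s = sin 25.19° × sin 47.8° = 0.31530, so δ = +18.379°.
cos h₀ = −tan(+25.1°) tan(+18.379°) = -0.1556, h₀ = 1.7271 rad.
Bracket: h₀ sin ϕ sin δ + cos ϕ cos δ sin h₀ = 1.7271×0.42420×0.31530 + 0.90557×0.94899×0.98781 = 0.231000 + 0.848901 = 1.079901.
Inverse-square distance factor (a/d)² = 0.9767² = 0.953943.
Q̄ = (S_0/π) × 0.953943 × [bracket] = (589/π) × 0.953943 × 1.079901 = 193.1 W/m².

Q̄ ≈ 193 W/m²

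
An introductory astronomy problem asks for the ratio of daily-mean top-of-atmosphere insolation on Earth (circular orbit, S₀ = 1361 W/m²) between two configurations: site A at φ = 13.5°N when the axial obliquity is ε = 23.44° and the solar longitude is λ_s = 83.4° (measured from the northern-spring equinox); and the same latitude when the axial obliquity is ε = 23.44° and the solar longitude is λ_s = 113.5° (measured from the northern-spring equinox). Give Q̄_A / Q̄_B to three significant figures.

— Configuration A (φ=+13.5°):
Solar declination: sin δ = sin ε · sin λ_s = sin 23.44° × sin 83.4° = 0.39515, so δ = +23.275°.
cos H₀ = −tan(+13.5°) tan(+23.275°) = -0.1033, H₀ = 1.6743 rad.
Bracket: H₀ sin φ sin δ + cos φ cos δ sin H₀ = 1.6743×0.23345×0.39515 + 0.97237×0.91862×0.99465 = 0.154450 + 0.888460 = 1.042910.
Q̄ = (S₀/π) × [bracket] = (1361/π) × 1.042910 = 451.81 W/m².
— Configuration B (φ=+13.5°):
Solar declination: sin δ = sin ε · sin λ_s = sin 23.44° × sin 113.5° = 0.36480, so δ = +21.395°.
cos H₀ = −tan(+13.5°) tan(+21.395°) = -0.0941, H₀ = 1.6650 rad.
Bracket: H₀ sin φ sin δ + cos φ cos δ sin H₀ = 1.6650×0.23345×0.36480 + 0.97237×0.93109×0.99557 = 0.141796 + 0.901353 = 1.043149.
Q̄ = (S₀/π) × [bracket] = (1361/π) × 1.043149 = 451.91 W/m².
Ratio Q̄_A / Q̄_B = 451.81 / 451.91 = 0.9998.

Q̄_A / Q̄_B ≈ 1.00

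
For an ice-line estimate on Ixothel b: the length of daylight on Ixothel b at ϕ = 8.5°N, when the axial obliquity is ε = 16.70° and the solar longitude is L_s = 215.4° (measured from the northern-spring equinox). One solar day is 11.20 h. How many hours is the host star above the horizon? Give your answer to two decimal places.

Solar declination: sin δ = sin ε · sin L_s = sin 16.70° × sin 215.4° = -0.16646, so δ = -9.582°.
cos h₀ = −tan ϕ · tan δ = −tan(+8.5°) × tan(-9.582°) = 0.0252, so h₀ = 1.5456 rad = 88.55°.
Daylight = 2h₀/(2π) × 11.20 h = (1.5456/π) × 11.20 = 5.51 h.

5.51 h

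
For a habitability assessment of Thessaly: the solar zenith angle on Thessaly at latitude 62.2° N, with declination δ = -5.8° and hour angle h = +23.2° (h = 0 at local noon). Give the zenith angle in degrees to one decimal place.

θ_z = 70.3°

cos θ_z = sin φ sin δ + cos φ cos δ cos h = -0.089392 + 0.426478 = 0.337086.
θ_z = arccos(0.337086) = 70.3°.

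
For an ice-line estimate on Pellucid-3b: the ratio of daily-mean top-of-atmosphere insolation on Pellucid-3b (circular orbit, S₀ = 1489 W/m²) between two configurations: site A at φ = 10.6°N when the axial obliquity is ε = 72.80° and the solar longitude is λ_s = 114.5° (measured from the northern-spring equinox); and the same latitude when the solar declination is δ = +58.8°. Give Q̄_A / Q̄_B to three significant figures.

Q̄_A / Q̄_B ≈ 0.978

— Configuration A (φ=+10.6°):
Solar declination: sin δ = sin ε · sin λ_s = sin 72.80° × sin 114.5° = 0.86927, so δ = +60.373°.
cos H₀ = −tan(+10.6°) tan(+60.373°) = -0.3291, H₀ = 1.9061 rad.
Bracket: H₀ sin φ sin δ + cos φ cos δ sin H₀ = 1.9061×0.18395×0.86927 + 0.98294×0.49434×0.94430 = 0.304790 + 0.458842 = 0.763632.
Q̄ = (S₀/π) × [bracket] = (1489/π) × 0.763632 = 361.93 W/m².
— Configuration B (φ=+10.6°):
cos H₀ = −tan(+10.6°) tan(+58.800°) = -0.3090, H₀ = 1.8850 rad.
Bracket: H₀ sin φ sin δ + cos φ cos δ sin H₀ = 1.8850×0.18395×0.85536 + 0.98294×0.51803×0.95106 = 0.296592 + 0.484273 = 0.780865.
Q̄ = (S₀/π) × [bracket] = (1489/π) × 0.780865 = 370.10 W/m².
Ratio Q̄_A / Q̄_B = 361.93 / 370.10 = 0.9779.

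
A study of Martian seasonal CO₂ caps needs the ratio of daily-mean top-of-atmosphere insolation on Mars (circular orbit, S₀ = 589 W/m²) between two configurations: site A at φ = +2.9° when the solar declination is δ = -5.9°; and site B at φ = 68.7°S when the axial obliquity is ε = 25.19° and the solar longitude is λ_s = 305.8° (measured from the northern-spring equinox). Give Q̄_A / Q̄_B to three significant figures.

— Configuration A (φ=+2.9°):
cos H₀ = −tan(+2.9°) tan(-5.900°) = 0.0052, H₀ = 1.5656 rad.
Bracket: H₀ sin φ sin δ + cos φ cos δ sin H₀ = 1.5656×0.05059×-0.10279 + 0.99872×0.99470×0.99999 = -0.008141 + 0.993417 = 0.985276.
Q̄ = (S₀/π) × [bracket] = (589/π) × 0.985276 = 184.72 W/m².
— Configuration B (φ=-68.7°):
Solar declination: sin δ = sin ε · sin λ_s = sin 25.19° × sin 305.8° = -0.34521, so δ = -20.194°.
cos H₀ = −tan(-68.7°) tan(-20.194°) = -0.9434, H₀ = 2.8035 rad.
Bracket: H₀ sin φ sin δ + cos φ cos δ sin H₀ = 2.8035×-0.93169×-0.34521 + 0.36325×0.93853×0.33165 = 0.901686 + 0.113066 = 1.014752.
Q̄ = (S₀/π) × [bracket] = (589/π) × 1.014752 = 190.25 W/m².
Ratio Q̄_A / Q̄_B = 184.72 / 190.25 = 0.9709.

Q̄_A / Q̄_B ≈ 0.971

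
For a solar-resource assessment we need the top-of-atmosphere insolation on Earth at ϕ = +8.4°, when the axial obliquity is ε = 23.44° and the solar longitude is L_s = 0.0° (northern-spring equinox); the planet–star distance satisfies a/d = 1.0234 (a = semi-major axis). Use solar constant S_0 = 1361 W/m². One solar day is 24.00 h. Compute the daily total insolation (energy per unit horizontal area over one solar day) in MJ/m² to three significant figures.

Solar declination: sin δ = sin ε · sin L_s = sin 23.44° × sin 0.0° = 0.00000, so δ = +0.000°.
cos h₀ = −tan(+8.4°) tan(+0.000°) = -0.0000, h₀ = 1.5708 rad.
Bracket: h₀ sin ϕ sin δ + cos ϕ cos δ sin h₀ = 1.5708×0.14608×0.00000 + 0.98927×1.00000×1.00000 = 0.000000 + 0.989270 = 0.989270.
Inverse-square distance factor (a/d)² = 1.0234² = 1.047348.
Q̄ = (S_0/π) × 1.047348 × [bracket] = (1361/π) × 1.047348 × 0.989270 = 448.86 W/m².
Daily total = Q̄ × 24.00 h × 3600 s/h = 448.86 × 24.00 × 3600 / 10⁶ = 38.78 MJ/m².

38.8 MJ/m²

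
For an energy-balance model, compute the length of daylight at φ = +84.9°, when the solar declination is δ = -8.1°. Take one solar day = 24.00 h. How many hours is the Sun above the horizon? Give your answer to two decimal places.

cos H₀ = −tan φ · tan δ = 1.5947 ≥ 1, so the Sun never rises (polar night) and H₀ = 0.
Daylight = 2H₀/(2π) × 24.00 h = (0.0000/π) × 24.00 = 0.00 h.

0.00 h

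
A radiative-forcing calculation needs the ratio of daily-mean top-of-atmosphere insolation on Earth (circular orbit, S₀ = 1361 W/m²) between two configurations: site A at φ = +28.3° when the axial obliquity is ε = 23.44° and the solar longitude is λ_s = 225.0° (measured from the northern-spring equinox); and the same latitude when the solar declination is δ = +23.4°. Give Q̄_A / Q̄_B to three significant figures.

— Configuration A (φ=+28.3°):
Solar declination: sin δ = sin ε · sin λ_s = sin 23.44° × sin 225.0° = -0.28128, so δ = -16.337°.
cos H₀ = −tan(+28.3°) tan(-16.337°) = 0.1578, H₀ = 1.4123 rad.
Bracket: H₀ sin φ sin δ + cos φ cos δ sin H₀ = 1.4123×0.47409×-0.28128 + 0.88048×0.95963×0.98747 = -0.188333 + 0.834348 = 0.646015.
Q̄ = (S₀/π) × [bracket] = (1361/π) × 0.646015 = 279.87 W/m².
— Configuration B (φ=+28.3°):
cos H₀ = −tan(+28.3°) tan(+23.400°) = -0.2330, H₀ = 1.8060 rad.
Bracket: H₀ sin φ sin δ + cos φ cos δ sin H₀ = 1.8060×0.47409×0.39715 + 0.88048×0.91775×0.97248 = 0.340042 + 0.785823 = 1.125865.
Q̄ = (S₀/π) × [bracket] = (1361/π) × 1.125865 = 487.75 W/m².
Ratio Q̄_A / Q̄_B = 279.87 / 487.75 = 0.5738.

Q̄_A / Q̄_B ≈ 0.574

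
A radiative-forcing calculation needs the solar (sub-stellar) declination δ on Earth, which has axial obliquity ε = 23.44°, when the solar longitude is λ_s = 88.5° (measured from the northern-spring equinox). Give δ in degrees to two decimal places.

sin δ = sin ε · sin λ_s = sin 23.44° × sin 88.5° = 0.397652.
δ = arcsin(0.397652) = +23.43°.

δ = +23.43°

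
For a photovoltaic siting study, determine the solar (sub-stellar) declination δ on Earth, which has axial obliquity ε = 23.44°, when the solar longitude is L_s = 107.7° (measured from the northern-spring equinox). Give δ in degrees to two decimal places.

sin δ = sin ε · sin L_s = sin 23.44° × sin 107.7° = 0.378958.
δ = arcsin(0.378958) = +22.27°.

δ = +22.27°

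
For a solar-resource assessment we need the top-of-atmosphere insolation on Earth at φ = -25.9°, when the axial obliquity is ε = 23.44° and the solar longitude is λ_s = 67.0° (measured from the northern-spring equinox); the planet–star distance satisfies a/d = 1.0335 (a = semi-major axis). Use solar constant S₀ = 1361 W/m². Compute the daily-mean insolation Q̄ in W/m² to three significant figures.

Solar declination: sin δ = sin ε · sin λ_s = sin 23.44° × sin 67.0° = 0.36617, so δ = +21.479°.
cos H₀ = −tan(-25.9°) tan(+21.479°) = 0.1911, H₀ = 1.3785 rad.
Bracket: H₀ sin φ sin δ + cos φ cos δ sin H₀ = 1.3785×-0.43680×0.36617 + 0.89956×0.93055×0.98158 = -0.220482 + 0.821666 = 0.601184.
Inverse-square distance factor (a/d)² = 1.0335² = 1.068122.
Q̄ = (S₀/π) × 1.068122 × [bracket] = (1361/π) × 1.068122 × 0.601184 = 278.2 W/m².

Q̄ ≈ 278 W/m²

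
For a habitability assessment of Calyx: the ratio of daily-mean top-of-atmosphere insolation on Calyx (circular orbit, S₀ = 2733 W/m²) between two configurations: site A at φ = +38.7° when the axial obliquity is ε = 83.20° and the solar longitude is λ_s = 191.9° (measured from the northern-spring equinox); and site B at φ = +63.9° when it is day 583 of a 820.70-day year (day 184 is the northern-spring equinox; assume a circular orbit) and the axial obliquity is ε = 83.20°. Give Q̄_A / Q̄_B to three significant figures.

— Configuration A (φ=+38.7°):
Solar declination: sin δ = sin ε · sin λ_s = sin 83.20° × sin 191.9° = -0.20475, so δ = -11.815°.
cos H₀ = −tan(+38.7°) tan(-11.815°) = 0.1676, H₀ = 1.4024 rad.
Bracket: H₀ sin φ sin δ + cos φ cos δ sin H₀ = 1.4024×0.62524×-0.20475 + 0.78043×0.97881×0.98586 = -0.179532 + 0.753091 = 0.573559.
Q̄ = (S₀/π) × [bracket] = (2733/π) × 0.573559 = 498.96 W/m².
— Configuration B (φ=+63.9°):
Solar longitude: λ_s = 360° × (583 − 184)/820.70 = 175.021°.
sin δ = sin 83.20° × sin 175.021° = 0.08617, so δ = +4.944°.
cos H₀ = −tan(+63.9°) tan(+4.944°) = -0.1766, H₀ = 1.7483 rad.
Bracket: H₀ sin φ sin δ + cos φ cos δ sin H₀ = 1.7483×0.89803×0.08617 + 0.43994×0.99628×0.98429 = 0.135289 + 0.431418 = 0.566707.
Q̄ = (S₀/π) × [bracket] = (2733/π) × 0.566707 = 493.00 W/m².
Ratio Q̄_A / Q̄_B = 498.96 / 493.00 = 1.012.

Q̄_A / Q̄_B ≈ 1.01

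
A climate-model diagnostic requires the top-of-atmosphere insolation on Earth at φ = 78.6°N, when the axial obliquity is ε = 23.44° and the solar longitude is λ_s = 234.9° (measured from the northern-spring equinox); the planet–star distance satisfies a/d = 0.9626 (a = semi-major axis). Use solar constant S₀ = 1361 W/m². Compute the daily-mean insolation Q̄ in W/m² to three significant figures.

Q̄ ≈ 0.00 W/m²

Solar declination: sin δ = sin ε · sin λ_s = sin 23.44° × sin 234.9° = -0.32545, so δ = -18.993°.
cos H₀ = −tan(+78.6°) tan(-18.993°) = 1.7070 ≥ 1 ⇒ polar night, H₀ = 0 and Q̄ = 0.
Inverse-square distance factor (a/d)² = 0.9626² = 0.926599.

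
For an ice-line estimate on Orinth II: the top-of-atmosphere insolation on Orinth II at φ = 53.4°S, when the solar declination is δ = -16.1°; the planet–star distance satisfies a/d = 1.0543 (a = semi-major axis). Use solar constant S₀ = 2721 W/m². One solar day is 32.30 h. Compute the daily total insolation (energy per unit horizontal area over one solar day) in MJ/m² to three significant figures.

108 MJ/m²

cos H₀ = −tan(-53.4°) tan(-16.100°) = -0.3886, H₀ = 1.9700 rad.
Bracket: H₀ sin φ sin δ + cos φ cos δ sin H₀ = 1.9700×-0.80282×-0.27731 + 0.59622×0.96078×0.92139 = 0.438581 + 0.527806 = 0.966387.
Inverse-square distance factor (a/d)² = 1.0543² = 1.111548.
Q̄ = (S₀/π) × 1.111548 × [bracket] = (2721/π) × 1.111548 × 0.966387 = 930.37 W/m².
Daily total = Q̄ × 32.30 h × 3600 s/h = 930.37 × 32.30 × 3600 / 10⁶ = 108.2 MJ/m².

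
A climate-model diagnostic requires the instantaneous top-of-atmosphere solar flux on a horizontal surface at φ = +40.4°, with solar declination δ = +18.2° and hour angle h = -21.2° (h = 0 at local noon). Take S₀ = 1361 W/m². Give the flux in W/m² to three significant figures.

1.19e+03 W/m²

cos θ_z = sin φ sin δ + cos φ cos δ cos h = 0.202430 + 0.674480 = 0.876910.
Flux = S₀ · cos θ_z = 1361 × 0.876910 = 1193 W/m².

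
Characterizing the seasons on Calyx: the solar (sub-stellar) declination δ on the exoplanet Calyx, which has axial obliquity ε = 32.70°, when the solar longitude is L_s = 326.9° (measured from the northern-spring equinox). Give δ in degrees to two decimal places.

sin δ = sin ε · sin L_s = sin 32.70° × sin 326.9° = -0.295026.
δ = arcsin(-0.295026) = -17.16°.

δ = -17.16°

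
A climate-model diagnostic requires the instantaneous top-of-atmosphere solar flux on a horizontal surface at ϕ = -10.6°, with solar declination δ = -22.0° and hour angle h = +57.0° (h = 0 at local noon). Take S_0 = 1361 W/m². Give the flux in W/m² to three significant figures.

cos θ_z = sin ϕ sin δ + cos ϕ cos δ cos h = 0.068909 + 0.496363 = 0.565272.
Flux = S_0 · cos θ_z = 1361 × 0.565272 = 769.3 W/m².

769 W/m²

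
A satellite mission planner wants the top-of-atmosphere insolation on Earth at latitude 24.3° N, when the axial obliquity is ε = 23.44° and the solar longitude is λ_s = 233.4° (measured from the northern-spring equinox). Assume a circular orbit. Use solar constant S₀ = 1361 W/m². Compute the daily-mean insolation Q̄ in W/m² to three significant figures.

Solar declination: sin δ = sin ε · sin λ_s = sin 23.44° × sin 233.4° = -0.31935, so δ = -18.624°.
cos H₀ = −tan(+24.3°) tan(-18.624°) = 0.1522, H₀ = 1.4180 rad.
Bracket: H₀ sin φ sin δ + cos φ cos δ sin H₀ = 1.4180×0.41151×-0.31935 + 0.91140×0.94764×0.98836 = -0.186347 + 0.853626 = 0.667279.
Q̄ = (S₀/π) × [bracket] = (1361/π) × 0.667279 = 289.1 W/m².

Q̄ ≈ 289 W/m²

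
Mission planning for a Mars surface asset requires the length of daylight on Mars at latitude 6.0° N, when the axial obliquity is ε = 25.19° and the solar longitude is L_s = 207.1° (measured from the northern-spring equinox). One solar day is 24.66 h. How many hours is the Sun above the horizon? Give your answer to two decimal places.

12.17 h

Solar declination: sin δ = sin ε · sin L_s = sin 25.19° × sin 207.1° = -0.19389, so δ = -11.180°.
cos h₀ = −tan ϕ · tan δ = −tan(+6.0°) × tan(-11.180°) = 0.0208, so h₀ = 1.5500 rad = 88.81°.
Daylight = 2h₀/(2π) × 24.66 h = (1.5500/π) × 24.66 = 12.17 h.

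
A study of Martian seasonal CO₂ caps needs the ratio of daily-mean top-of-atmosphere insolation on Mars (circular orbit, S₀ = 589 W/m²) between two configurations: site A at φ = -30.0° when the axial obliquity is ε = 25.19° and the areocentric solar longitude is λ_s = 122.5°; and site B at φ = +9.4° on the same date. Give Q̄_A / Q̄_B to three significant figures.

— Configuration A (φ=-30.0°):
sin δ = sin 25.19° × sin 122.5° = 0.35897, so δ = +21.037°.
cos H₀ = −tan(-30.0°) tan(+21.037°) = 0.2220, H₀ = 1.3469 rad.
Bracket: H₀ sin φ sin δ + cos φ cos δ sin H₀ = 1.3469×-0.50000×0.35897 + 0.86603×0.93335×0.97504 = -0.241748 + 0.788134 = 0.546386.
Q̄ = (S₀/π) × [bracket] = (589/π) × 0.546386 = 102.44 W/m².
— Configuration B (φ=+9.4°):
cos H₀ = −tan(+9.4°) tan(+21.037°) = -0.0637, H₀ = 1.6345 rad.
Bracket: H₀ sin φ sin δ + cos φ cos δ sin H₀ = 1.6345×0.16333×0.35897 + 0.98657×0.93335×0.99797 = 0.095832 + 0.918946 = 1.014778.
Q̄ = (S₀/π) × [bracket] = (589/π) × 1.014778 = 190.26 W/m².
Ratio Q̄_A / Q̄_B = 102.44 / 190.26 = 0.5384.

Q̄_A / Q̄_B ≈ 0.538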